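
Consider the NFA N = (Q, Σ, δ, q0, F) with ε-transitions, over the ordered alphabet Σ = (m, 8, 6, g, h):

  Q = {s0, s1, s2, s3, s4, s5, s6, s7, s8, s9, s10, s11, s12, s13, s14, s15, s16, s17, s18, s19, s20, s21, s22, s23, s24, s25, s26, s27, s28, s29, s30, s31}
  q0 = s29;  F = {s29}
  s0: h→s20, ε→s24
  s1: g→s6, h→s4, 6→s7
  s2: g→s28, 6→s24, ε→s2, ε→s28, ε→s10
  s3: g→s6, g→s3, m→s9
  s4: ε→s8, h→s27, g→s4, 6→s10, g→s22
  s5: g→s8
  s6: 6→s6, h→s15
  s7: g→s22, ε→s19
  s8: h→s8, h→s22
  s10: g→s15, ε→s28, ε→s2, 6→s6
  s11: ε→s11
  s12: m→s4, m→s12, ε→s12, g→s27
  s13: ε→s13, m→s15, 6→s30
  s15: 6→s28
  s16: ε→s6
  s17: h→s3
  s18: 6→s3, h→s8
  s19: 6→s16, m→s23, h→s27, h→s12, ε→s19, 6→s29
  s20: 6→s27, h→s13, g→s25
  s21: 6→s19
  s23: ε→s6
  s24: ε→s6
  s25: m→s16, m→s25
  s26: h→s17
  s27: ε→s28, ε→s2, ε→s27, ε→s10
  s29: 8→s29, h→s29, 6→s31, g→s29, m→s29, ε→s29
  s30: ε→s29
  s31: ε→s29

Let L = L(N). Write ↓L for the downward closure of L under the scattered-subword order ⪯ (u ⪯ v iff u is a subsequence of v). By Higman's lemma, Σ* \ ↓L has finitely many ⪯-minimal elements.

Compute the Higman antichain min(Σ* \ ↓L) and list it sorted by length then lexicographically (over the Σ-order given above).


Antichain: [].

|Q|=32, |F|=1, |δ|=69 (22 ε).
min D↑ (1 st, q0=0, F={}): 0:m→0,8→0,6→0,g→0,h→0 (ε-aug+det+¬).
L(D↑) = ∅ ⇒ ↓L = Σ*.


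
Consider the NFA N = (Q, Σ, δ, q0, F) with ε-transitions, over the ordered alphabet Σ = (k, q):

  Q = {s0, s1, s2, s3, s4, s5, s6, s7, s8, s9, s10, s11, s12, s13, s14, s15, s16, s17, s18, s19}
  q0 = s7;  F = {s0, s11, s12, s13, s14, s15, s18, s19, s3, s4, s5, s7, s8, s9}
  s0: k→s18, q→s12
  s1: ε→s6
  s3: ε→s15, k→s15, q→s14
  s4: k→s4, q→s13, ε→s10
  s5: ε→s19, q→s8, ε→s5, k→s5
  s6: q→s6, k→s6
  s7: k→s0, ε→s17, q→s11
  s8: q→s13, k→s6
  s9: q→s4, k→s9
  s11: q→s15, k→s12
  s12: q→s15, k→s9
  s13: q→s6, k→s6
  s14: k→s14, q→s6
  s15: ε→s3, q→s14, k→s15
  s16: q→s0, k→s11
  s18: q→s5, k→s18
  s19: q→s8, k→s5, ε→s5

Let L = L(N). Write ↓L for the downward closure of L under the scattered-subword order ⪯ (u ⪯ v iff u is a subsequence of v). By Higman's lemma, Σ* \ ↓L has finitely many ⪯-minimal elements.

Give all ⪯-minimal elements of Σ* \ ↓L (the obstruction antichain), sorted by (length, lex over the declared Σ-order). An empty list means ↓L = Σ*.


min(Σ*\↓L) = [qqqq, kkqqk].

|Q|=20, |F|=14, |δ|=40 (8 ε).
min D↑ (13 st, q0=0, F={11}): 0:k→1,q→2 1:k→3,q→4 2:k→4,q→5 3:k→3,q→6 4:k→7,q→5 5:k→5,q→8 6:k→6,q→9 7:k→7,q→10 8:k→8,q→11 9:k→11,q→12 10:k→10,q→12 11:k→11,q→11 12:k→11,q→11 (ε-aug+det+¬).
'qqqq': |S_i|=[17, 13, 8, 3, 1] end={s6} — reject; 4/4 del acc.
'kkqqk': N↓-sim [17, 14, 12, 8, 3, 1] end={s6} rej; 5/5 single-dels accept.
2 obstructions.


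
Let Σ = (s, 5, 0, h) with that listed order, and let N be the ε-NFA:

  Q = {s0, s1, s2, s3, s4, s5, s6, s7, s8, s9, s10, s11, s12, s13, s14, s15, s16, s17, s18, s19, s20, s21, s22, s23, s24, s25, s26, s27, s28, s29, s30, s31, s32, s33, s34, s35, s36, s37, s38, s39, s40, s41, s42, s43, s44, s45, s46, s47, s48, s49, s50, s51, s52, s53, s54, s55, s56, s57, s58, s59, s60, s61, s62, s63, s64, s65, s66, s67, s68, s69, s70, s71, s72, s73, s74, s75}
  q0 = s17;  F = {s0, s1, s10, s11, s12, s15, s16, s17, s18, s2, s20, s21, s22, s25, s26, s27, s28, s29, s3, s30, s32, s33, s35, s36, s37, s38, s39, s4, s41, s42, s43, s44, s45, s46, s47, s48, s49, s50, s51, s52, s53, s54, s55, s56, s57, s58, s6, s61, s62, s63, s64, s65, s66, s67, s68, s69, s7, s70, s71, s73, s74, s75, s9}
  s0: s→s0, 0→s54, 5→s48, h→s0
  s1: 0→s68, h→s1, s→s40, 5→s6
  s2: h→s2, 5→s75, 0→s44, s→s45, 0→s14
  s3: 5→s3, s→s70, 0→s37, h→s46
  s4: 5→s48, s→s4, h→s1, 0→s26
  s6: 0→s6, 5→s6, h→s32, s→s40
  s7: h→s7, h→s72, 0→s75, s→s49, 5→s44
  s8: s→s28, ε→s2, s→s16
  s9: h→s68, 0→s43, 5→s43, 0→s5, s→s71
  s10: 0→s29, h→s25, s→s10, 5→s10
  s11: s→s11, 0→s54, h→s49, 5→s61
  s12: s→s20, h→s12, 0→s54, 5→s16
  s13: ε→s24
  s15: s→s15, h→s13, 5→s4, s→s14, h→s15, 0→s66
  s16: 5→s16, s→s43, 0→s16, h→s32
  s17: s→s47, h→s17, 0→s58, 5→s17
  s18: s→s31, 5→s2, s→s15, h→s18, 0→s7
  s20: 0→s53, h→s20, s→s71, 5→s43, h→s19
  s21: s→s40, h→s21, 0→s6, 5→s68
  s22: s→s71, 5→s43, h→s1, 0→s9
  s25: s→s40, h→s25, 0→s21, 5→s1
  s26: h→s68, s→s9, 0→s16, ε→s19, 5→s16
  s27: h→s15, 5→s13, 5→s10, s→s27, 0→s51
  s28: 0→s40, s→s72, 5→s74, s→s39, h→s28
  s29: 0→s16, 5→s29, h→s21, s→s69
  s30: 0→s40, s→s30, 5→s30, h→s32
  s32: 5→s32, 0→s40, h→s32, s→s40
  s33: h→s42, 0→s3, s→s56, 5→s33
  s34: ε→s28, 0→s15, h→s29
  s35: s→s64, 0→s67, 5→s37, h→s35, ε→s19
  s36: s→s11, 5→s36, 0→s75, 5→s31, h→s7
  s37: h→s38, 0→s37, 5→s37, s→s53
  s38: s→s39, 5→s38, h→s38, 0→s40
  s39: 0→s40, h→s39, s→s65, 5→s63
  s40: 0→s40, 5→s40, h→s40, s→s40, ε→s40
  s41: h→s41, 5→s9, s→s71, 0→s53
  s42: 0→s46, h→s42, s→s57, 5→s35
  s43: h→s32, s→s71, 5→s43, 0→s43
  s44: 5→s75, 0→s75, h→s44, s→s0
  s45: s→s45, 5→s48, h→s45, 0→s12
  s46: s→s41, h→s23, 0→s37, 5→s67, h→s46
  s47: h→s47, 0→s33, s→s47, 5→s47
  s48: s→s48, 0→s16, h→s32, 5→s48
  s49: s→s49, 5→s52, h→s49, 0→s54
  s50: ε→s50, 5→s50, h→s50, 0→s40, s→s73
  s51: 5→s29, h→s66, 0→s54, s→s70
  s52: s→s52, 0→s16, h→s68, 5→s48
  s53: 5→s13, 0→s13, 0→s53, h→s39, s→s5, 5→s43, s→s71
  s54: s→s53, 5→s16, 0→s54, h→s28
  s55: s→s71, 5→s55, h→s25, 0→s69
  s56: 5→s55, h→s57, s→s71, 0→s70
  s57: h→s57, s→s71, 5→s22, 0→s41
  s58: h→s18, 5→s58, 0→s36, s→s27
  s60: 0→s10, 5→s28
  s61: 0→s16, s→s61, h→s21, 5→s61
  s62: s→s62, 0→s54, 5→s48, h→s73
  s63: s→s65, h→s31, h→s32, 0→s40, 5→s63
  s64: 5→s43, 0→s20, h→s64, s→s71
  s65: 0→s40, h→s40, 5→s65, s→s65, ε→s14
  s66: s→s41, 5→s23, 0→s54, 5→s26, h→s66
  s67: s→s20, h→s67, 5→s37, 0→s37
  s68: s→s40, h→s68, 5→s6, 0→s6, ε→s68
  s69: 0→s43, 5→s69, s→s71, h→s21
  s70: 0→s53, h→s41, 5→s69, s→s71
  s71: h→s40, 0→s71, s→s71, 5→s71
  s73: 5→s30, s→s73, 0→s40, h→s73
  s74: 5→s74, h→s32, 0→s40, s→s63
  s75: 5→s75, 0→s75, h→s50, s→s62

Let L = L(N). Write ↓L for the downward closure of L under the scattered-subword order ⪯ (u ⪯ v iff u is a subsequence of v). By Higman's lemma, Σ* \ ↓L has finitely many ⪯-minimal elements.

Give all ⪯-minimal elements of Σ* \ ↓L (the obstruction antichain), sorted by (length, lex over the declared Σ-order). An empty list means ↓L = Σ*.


Antichain: [s0ssh, 0s5hs, 000h0, 0h55h0].

|Q|=76, |F|=63, |δ|=287 (9 ε).
min D↑ (64 st, q0=0, F={35}): 0:s→1,5→0,0→2,h→0 1:s→1,5→1,0→3,h→1 2:s→4,5→2,0→5,h→6 3:s→7,5→3,0→8,h→9 4:s→4,5→10,0→11,h→12 5:s→13,5→5,0→14,h→15 6:s→12,5→16,0→15,h→6 7:s→17,5→18,0→19,h→20 8:s→19,5→8,0→21,h→22 9:s→20,5→23,0→22,h→9 10:s→10,5→10,0→24,h→25 11:s→19,5→24,0→26,h→27 12:s→12,5→28,0→27,h→12 13:s→13,5→29,0→26,h→30 14:s→31,5→14,0→14,h→32 15:s→30,5→33,0→14,h→15 16:s→34,5→14,0→33,h→16 17:s→17,5→17,0→17,h→35 18:s→17,5→18,0→36,h→25 19:s→17,5→36,0→37,h→38 20:s→17,5→39,0→38,h→20 21:s→37,5→21,0→21,h→40 22:s→38,5→41,0→21,h→22 23:s→42,5→21,0→41,h→23 24:s→36,5→24,0→43,h→44 25:s→35,5→45,0→44,h→25 26:s→37,5→43,0→26,h→46 27:s→38,5→47,0→26,h→27 28:s→28,5→48,0→47,h→45 29:s→29,5→29,0→43,h→44 30:s→30,5→49,0→26,h→30 31:s→31,5→48,0→26,h→50 32:s→50,5→32,0→35,h→32 33:s→51,5→14,0→14,h→33 34:s→34,5→48,0→52,h→34 35:s→35,5→35,0→35,h→35 36:s→17,5→36,0→53,h→44 37:s→17,5→53,0→37,h→54 38:s→17,5→55,0→37,h→38 39:s→17,5→53,0→55,h→45 40:s→54,5→40,0→35,h→40 41:s→56,5→21,0→21,h→41 42:s→17,5→53,0→56,h→42 43:s→53,5→43,0→43,h→57 44:s→35,5→58,0→59,h→44 45:s→35,5→59,0→58,h→45 46:s→54,5→60,0→35,h→46 47:s→55,5→43,0→43,h→58 48:s→48,5→48,0→43,h→57 49:s→49,5→48,0→43,h→58 50:s→50,5→61,0→35,h→50 51:s→51,5→48,0→26,h→51 52:s→56,5→43,0→26,h→52 53:s→17,5→53,0→53,h→57 54:s→62,5→63,0→35,h→54 55:s→17,5→53,0→53,h→58 56:s→17,5→53,0→37,h→56 57:s→35,5→57,0→35,h→57 58:s→35,5→59,0→59,h→58 59:s→35,5→59,0→59,h→57 60:s→63,5→60,0→35,h→57 61:s→61,5→61,0→35,h→57 62:s→62,5→62,0→35,h→35 63:s→62,5→63,0→35,h→57 (ε-aug+det+¬).
's0ssh': N↓-sim [72, 63, 48, 30, 5, 1] end={s40} — reject; 5/5 single-dels accept.
'0s5hs': |S_i|=[72, 70, 54, 32, 8, 1] end={s40} ∉↓L; 5/5 deletions ∈↓L.
'000h0': |S_i|=[72, 70, 52, 27, 14, 1] end={s40} — reject; 5/5 deletions ∈↓L.
'0h55h0': |S_i|=[72, 70, 56, 45, 27, 14, 1] end={s40} ∉↓L; 6/6 single-dels accept.
4 words, ⪯-incomp.


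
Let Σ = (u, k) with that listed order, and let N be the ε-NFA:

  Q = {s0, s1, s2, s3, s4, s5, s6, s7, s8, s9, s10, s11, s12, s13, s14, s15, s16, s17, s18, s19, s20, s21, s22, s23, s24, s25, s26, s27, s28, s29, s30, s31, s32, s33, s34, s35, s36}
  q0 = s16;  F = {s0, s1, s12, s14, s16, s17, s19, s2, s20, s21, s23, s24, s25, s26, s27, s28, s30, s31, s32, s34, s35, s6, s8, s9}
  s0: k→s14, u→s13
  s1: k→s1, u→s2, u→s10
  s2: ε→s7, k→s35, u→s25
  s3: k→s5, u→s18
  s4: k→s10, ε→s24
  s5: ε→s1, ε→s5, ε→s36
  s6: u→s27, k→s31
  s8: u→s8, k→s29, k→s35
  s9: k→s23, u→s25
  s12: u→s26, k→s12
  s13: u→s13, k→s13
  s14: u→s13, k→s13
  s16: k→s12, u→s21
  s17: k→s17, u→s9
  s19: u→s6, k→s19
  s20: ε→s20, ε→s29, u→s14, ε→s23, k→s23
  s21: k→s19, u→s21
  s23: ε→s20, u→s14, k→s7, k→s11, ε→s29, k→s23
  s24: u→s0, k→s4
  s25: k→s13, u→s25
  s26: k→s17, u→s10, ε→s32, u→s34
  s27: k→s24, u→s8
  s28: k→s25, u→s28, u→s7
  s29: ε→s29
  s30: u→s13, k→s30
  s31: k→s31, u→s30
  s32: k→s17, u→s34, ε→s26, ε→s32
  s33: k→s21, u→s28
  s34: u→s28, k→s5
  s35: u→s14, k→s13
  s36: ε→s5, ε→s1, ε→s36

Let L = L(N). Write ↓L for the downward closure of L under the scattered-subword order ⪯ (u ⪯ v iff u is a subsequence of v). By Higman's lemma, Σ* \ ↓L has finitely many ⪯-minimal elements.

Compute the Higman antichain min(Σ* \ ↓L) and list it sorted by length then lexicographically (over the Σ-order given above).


|Q|=37, |F|=24, |δ|=78 (17 ε).
min D↑ (23 st, q0=0, F={21}): 0:u→1,k→2 1:u→1,k→3 2:u→4,k→2 3:u→5,k→3 4:u→6,k→7 5:u→8,k→9 6:u→10,k→11 7:u→12,k→7 8:u→13,k→14 9:u→15,k→9 10:u→10,k→16 11:u→17,k→11 12:u→16,k→18 13:u→13,k→19 14:u→20,k→14 15:u→21,k→15 16:u→16,k→21 17:u→16,k→19 18:u→22,k→18 19:u→22,k→21 20:u→21,k→22 21:u→21,k→21 22:u→21,k→21.
'ukukuu': |S_i|=[32, 30, 25, 20, 14, 4, 1] end={s13} rej; 6/6 single-dels accept.
'kuuukk': run [32, 30, 28, 23, 11, 5, 1] end={s13} rej; 6/6 single-dels accept.
'kukuuk': N↓-sim [32, 30, 28, 21, 14, 3, 1] end={s13} rej; 6/6 deletions ∈↓L.
3 words, ⪯-incomp.

Antichain: [ukukuu, kuuukk, kukuuk].


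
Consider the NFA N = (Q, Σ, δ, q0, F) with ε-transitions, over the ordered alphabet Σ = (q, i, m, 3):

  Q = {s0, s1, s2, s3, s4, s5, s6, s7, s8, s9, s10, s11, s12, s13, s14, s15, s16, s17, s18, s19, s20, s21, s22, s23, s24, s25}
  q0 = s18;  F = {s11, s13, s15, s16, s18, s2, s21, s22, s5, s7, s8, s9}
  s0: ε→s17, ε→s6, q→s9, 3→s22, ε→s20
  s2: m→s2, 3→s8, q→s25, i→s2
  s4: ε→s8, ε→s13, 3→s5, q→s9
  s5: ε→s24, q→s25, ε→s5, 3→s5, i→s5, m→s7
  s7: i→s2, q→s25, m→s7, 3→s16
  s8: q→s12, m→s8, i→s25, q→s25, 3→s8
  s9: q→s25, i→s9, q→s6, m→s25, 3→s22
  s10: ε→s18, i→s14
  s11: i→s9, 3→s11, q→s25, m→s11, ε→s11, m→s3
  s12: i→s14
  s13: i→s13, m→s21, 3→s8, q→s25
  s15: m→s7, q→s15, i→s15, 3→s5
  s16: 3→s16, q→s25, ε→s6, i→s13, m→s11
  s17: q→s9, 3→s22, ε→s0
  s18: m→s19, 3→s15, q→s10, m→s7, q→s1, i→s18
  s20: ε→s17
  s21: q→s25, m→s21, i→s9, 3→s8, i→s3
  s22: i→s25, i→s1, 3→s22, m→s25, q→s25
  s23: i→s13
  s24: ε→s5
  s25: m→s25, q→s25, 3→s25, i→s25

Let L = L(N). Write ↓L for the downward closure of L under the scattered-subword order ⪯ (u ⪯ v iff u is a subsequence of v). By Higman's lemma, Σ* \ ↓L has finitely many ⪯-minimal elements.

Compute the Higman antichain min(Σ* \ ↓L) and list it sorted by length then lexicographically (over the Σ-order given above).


min(Σ*\↓L) = [mq, 33q, mi3i, m3mim].

|Q|=26, |F|=12, |δ|=81 (13 ε).
min D↑ (13 st, q0=0, F={3}): 0:q→0,i→0,m→1,3→2 1:q→3,i→4,m→1,3→5 2:q→2,i→2,m→1,3→6 3:q→3,i→3,m→3,3→3 4:q→3,i→4,m→4,3→7 5:q→3,i→8,m→9,3→5 6:q→3,i→6,m→1,3→6 7:q→3,i→3,m→7,3→7 8:q→3,i→8,m→10,3→7 9:q→3,i→11,m→9,3→9 10:q→3,i→11,m→10,3→7 11:q→3,i→11,m→3,3→12 12:q→3,i→3,m→3,3→12.
'mq': run [21, 16, 4] end={s12,s14,s25,s6} — reject; 2/2 deletions ∈↓L.
'33q': |S_i|=[21, 18, 17, 4] end={s12,s14,s25,s6} rej; 3/3 deletions ∈↓L.
'mi3i': |S_i|=[21, 16, 12, 6, 3] end={s1,s14,s25} ∉↓L; 4/4 deletions ∈↓L.
'm3mim': run [21, 16, 13, 11, 7, 1] end={s25} rej; 5/5 single-dels accept.
4 minimals (antichain).


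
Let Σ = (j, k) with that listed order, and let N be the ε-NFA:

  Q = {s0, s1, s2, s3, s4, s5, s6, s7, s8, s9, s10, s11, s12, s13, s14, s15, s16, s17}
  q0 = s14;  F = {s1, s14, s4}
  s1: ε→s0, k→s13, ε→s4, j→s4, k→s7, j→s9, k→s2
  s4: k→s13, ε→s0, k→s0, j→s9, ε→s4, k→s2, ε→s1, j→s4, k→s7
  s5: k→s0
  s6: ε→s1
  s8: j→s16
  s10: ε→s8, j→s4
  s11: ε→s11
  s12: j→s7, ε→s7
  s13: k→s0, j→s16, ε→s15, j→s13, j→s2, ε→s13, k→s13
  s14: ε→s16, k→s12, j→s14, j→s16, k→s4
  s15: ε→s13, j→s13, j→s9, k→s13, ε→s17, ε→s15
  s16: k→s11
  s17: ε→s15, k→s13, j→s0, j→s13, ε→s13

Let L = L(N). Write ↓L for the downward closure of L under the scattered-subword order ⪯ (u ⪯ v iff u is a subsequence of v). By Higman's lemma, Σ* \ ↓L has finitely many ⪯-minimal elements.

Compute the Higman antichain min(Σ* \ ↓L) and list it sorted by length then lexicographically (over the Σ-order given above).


min(Σ*\↓L) = [kk].

|Q|=18, |F|=3, |δ|=48 (17 ε).
min D↑ (3 st, q0=0, F={2}): 0:j→0,k→1 1:j→1,k→2 2:j→2,k→2.
'kk': N↓-sim [13, 12, 9] end={s0,s11,s13,s15,s16,s17,s2,s7,s9} ∉↓L; 2/2 single-dels accept.
1 words, ⪯-incomp.


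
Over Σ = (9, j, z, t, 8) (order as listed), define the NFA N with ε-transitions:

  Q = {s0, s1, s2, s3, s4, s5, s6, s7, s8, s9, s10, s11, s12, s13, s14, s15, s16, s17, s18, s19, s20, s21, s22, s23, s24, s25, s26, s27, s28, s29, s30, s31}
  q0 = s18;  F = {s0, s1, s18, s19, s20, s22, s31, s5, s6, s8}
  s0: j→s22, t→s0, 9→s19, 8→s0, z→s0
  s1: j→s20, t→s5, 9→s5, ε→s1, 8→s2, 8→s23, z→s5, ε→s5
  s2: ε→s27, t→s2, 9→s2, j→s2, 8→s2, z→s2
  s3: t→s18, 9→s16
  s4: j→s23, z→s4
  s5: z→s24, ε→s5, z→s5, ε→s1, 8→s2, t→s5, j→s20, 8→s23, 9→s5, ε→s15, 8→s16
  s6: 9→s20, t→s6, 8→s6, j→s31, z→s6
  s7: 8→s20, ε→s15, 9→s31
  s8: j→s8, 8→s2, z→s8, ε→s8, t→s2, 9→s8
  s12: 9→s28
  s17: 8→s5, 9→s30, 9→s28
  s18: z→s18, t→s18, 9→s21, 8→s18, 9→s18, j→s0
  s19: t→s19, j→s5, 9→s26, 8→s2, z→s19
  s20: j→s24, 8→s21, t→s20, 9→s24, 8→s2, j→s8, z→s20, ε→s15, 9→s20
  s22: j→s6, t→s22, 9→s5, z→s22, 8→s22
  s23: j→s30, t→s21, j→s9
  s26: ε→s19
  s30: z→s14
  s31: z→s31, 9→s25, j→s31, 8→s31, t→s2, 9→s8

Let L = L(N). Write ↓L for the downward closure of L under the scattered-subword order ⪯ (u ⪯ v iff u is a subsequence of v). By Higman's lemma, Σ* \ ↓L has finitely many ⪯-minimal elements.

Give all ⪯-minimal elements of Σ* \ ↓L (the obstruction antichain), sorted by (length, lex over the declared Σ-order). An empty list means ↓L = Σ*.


Antichain: [j98, jjjjt].

|Q|=32, |F|=10, |δ|=88 (10 ε).
min D↑ (10 st, q0=0, F={5}): 0:9→0,j→1,z→0,t→0,8→0 1:9→2,j→3,z→1,t→1,8→1 2:9→2,j→4,z→2,t→2,8→5 3:9→4,j→6,z→3,t→3,8→3 4:9→4,j→7,z→4,t→4,8→5 5:9→5,j→5,z→5,t→5,8→5 6:9→7,j→8,z→6,t→6,8→6 7:9→7,j→9,z→7,t→7,8→5 8:9→9,j→8,z→8,t→5,8→8 9:9→9,j→9,z→9,t→5,8→5 (ε-aug+det+¬).
'j98': |S_i|=[22, 21, 17, 8] end={s14,s16,s2,s21,s23,s27,s30,s9} — reject; 3/3 del acc.
'jjjjt': run [22, 21, 18, 13, 6, 2] end={s2,s27} ∉↓L; 5/5 del acc.
2 words, ⪯-incomp.


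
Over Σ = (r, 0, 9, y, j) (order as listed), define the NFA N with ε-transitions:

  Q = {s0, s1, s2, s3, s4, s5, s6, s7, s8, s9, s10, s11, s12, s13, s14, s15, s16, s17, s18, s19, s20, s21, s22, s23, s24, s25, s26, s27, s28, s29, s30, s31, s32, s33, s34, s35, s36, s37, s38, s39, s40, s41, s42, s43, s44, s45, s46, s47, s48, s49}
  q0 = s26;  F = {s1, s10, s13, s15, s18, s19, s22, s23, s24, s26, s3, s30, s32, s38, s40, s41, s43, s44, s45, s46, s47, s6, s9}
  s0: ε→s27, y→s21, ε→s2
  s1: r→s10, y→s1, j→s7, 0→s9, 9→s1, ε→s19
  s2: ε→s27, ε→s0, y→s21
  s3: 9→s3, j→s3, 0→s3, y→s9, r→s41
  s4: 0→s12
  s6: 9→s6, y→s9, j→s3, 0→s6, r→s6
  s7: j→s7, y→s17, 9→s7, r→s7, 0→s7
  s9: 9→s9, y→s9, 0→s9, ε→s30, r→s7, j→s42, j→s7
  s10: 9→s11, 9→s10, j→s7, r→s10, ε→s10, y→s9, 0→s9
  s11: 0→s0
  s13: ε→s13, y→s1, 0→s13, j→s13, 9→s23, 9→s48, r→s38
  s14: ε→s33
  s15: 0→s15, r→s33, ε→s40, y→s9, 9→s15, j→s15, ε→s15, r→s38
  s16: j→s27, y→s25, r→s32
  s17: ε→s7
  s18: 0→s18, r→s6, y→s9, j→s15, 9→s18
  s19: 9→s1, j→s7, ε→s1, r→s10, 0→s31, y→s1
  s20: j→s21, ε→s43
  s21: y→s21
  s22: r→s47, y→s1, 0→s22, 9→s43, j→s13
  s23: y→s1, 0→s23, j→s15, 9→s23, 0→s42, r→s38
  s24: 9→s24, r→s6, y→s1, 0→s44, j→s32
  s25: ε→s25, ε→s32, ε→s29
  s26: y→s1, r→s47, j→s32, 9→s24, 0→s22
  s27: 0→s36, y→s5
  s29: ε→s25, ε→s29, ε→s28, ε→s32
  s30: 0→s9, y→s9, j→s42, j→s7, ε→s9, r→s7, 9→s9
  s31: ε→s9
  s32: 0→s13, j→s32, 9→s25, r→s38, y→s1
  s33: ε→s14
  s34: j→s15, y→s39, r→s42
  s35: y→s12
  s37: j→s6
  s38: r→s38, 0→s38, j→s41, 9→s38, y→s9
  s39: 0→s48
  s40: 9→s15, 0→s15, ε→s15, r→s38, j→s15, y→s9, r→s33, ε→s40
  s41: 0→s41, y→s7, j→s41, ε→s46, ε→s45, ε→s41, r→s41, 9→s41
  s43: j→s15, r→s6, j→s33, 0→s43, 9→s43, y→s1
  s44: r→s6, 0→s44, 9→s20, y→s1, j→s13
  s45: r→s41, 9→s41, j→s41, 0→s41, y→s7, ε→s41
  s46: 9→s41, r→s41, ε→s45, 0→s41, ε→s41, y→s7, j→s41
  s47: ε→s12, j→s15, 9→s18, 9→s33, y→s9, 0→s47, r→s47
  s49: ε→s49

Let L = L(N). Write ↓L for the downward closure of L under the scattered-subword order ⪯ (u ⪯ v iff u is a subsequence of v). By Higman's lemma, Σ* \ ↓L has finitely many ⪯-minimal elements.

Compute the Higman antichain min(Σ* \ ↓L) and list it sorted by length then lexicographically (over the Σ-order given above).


min(Σ*\↓L) = [yj, ryr, y0r, jrjy, 09jyr, 9rjry].

|Q|=50, |F|=23, |δ|=180 (34 ε).
min D↑ (19 st, q0=0, F={14}): 0:r→1,0→2,9→3,y→4,j→5 1:r→1,0→1,9→6,y→7,j→8 2:r→1,0→2,9→9,y→4,j→10 3:r→11,0→12,9→3,y→4,j→5 4:r→13,0→7,9→4,y→4,j→14 5:r→15,0→10,9→5,y→4,j→5 6:r→11,0→6,9→6,y→7,j→8 7:r→14,0→7,9→7,y→7,j→14 8:r→15,0→8,9→8,y→7,j→8 9:r→11,0→9,9→9,y→4,j→8 10:r→15,0→10,9→16,y→4,j→10 11:r→11,0→11,9→11,y→7,j→17 12:r→11,0→12,9→9,y→4,j→10 13:r→13,0→7,9→13,y→7,j→14 14:r→14,0→14,9→14,y→14,j→14 15:r→15,0→15,9→15,y→7,j→18 16:r→15,0→16,9→16,y→4,j→8 17:r→18,0→17,9→17,y→7,j→17 18:r→18,0→18,9→18,y→14,j→18.
'yj': |S_i|=[42, 16, 3] end={s17,s42,s7} rej; 2/2 del acc.
'ryr': |S_i|=[42, 26, 7, 2] end={s17,s7} ∉↓L; 3/3 single-dels accept.
'y0r': |S_i|=[42, 16, 12, 2] end={s17,s7} ∉↓L; 3/3 del acc.
'jrjy': |S_i|=[42, 32, 19, 6, 2] end={s17,s7} — reject; 4/4 single-dels accept.
'09jyr': |S_i|=[42, 36, 31, 15, 6, 2] end={s17,s7} ∉↓L; 5/5 single-dels accept.
'9rjry': run [42, 38, 21, 9, 5, 2] end={s17,s7} — reject; 5/5 single-dels accept.
6 obstructions.


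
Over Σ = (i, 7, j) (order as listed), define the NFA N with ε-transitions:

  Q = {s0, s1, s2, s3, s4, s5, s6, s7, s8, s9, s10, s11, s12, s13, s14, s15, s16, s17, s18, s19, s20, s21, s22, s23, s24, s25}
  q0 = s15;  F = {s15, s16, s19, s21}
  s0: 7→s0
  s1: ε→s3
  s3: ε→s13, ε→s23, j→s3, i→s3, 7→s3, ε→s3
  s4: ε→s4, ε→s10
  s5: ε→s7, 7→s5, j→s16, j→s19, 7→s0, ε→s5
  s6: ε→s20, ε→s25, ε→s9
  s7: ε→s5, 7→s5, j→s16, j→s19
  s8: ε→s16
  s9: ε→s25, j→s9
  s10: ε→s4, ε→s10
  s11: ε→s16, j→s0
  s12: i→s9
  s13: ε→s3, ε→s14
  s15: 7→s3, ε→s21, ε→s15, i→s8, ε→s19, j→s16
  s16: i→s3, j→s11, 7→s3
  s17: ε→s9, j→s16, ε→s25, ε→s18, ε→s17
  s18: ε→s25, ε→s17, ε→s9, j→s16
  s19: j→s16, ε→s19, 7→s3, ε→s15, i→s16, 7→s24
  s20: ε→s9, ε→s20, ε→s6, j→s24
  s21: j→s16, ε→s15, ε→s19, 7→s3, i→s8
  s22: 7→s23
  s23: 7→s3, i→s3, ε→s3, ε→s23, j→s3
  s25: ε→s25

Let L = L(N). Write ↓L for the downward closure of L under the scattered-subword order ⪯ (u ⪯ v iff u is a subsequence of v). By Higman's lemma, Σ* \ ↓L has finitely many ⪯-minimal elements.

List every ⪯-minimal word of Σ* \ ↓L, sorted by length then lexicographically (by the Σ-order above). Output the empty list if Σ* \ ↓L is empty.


|Q|=26, |F|=4, |δ|=73 (39 ε).
min D↑ (3 st, q0=0, F={2}): 0:i→1,7→2,j→1 1:i→2,7→2,j→1 2:i→2,7→2,j→2 (ε-aug+det+¬).
'7': run [12, 6] end={s0,s13,s14,s23,s24,s3} rej; 1/1 single-dels accept.
'ii': N↓-sim [12, 8, 4] end={s13,s14,s23,s3} rej; 2/2 single-dels accept.
'ji': |S_i|=[12, 7, 4] end={s13,s14,s23,s3} — reject; 2/2 del acc.
3 obstructions.

min(Σ*\↓L) = [7, ii, ji].


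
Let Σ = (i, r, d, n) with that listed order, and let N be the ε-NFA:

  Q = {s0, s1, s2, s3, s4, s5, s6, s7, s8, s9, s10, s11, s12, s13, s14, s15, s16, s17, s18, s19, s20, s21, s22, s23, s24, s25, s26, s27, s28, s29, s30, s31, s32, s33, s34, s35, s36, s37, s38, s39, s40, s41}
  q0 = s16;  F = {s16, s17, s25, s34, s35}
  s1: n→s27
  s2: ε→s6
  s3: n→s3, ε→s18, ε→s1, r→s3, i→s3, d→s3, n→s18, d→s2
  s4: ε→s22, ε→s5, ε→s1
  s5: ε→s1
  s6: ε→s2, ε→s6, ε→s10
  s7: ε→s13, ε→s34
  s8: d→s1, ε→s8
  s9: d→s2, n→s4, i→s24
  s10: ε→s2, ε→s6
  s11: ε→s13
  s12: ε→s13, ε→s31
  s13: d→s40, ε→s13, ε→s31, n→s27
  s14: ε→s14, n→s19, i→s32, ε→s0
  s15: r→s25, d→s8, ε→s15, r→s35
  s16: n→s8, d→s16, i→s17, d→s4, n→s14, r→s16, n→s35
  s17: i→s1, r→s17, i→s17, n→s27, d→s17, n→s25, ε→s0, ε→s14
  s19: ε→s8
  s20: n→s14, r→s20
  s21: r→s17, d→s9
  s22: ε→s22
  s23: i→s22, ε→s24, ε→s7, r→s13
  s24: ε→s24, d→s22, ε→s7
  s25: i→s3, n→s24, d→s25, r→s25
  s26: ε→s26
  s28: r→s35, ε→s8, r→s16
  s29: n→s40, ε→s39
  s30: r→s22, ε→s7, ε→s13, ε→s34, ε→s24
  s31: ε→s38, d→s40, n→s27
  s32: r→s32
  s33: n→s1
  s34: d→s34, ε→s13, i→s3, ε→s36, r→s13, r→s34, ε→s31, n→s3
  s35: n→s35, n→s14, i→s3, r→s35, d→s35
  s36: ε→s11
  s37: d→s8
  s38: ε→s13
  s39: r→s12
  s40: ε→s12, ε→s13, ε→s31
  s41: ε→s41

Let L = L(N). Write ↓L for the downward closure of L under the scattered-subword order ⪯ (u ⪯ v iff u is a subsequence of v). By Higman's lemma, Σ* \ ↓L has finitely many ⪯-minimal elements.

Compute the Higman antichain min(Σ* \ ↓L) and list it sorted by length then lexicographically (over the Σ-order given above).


|Q|=42, |F|=5, |δ|=110 (48 ε).
min D↑ (6 st, q0=0, F={4}): 0:i→1,r→0,d→0,n→2 1:i→1,r→1,d→1,n→3 2:i→4,r→2,d→2,n→2 3:i→4,r→3,d→3,n→5 4:i→4,r→4,d→4,n→4 5:i→4,r→5,d→5,n→4 (ε-aug+det+¬).
'ni': N↓-sim [29, 25, 8] end={s1,s10,s18,s2,s27,s3,s32,s6} ∉↓L; 2/2 single-dels accept.
'innn': N↓-sim [29, 25, 21, 18, 7] end={s1,s10,s18,s2,s27,s3,s6} — reject; 4/4 deletions ∈↓L.
2 words, ⪯-incomp.

min(Σ*\↓L) = [ni, innn].


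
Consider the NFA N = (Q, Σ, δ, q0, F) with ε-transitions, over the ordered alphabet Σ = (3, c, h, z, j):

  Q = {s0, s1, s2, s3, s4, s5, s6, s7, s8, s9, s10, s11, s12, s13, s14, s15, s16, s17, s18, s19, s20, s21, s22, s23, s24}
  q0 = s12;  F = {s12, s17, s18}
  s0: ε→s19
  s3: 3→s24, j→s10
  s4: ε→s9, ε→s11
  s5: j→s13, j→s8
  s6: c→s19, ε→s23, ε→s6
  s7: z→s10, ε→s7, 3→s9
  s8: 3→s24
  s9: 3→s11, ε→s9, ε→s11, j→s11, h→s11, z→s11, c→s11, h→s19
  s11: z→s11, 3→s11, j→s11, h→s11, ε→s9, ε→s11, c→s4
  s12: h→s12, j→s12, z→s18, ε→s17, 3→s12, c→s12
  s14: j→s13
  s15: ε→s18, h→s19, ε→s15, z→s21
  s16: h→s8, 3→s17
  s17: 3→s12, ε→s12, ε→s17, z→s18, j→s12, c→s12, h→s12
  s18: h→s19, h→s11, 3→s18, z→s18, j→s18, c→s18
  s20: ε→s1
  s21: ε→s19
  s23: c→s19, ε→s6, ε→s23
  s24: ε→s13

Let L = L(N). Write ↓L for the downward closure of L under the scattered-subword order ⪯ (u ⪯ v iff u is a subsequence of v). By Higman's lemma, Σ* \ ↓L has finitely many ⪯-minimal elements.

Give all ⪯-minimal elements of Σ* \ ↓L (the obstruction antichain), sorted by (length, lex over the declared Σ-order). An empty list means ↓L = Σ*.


|Q|=25, |F|=3, |δ|=61 (20 ε).
min D↑ (3 st, q0=0, F={2}): 0:3→0,c→0,h→0,z→1,j→0 1:3→1,c→1,h→2,z→1,j→1 2:3→2,c→2,h→2,z→2,j→2 (ε-aug+det+¬).
'zh': N↓-sim [7, 5, 4] end={s11,s19,s4,s9} ∉↓L; 2/2 del acc.
1 minimals (antichain).

A = [zh].


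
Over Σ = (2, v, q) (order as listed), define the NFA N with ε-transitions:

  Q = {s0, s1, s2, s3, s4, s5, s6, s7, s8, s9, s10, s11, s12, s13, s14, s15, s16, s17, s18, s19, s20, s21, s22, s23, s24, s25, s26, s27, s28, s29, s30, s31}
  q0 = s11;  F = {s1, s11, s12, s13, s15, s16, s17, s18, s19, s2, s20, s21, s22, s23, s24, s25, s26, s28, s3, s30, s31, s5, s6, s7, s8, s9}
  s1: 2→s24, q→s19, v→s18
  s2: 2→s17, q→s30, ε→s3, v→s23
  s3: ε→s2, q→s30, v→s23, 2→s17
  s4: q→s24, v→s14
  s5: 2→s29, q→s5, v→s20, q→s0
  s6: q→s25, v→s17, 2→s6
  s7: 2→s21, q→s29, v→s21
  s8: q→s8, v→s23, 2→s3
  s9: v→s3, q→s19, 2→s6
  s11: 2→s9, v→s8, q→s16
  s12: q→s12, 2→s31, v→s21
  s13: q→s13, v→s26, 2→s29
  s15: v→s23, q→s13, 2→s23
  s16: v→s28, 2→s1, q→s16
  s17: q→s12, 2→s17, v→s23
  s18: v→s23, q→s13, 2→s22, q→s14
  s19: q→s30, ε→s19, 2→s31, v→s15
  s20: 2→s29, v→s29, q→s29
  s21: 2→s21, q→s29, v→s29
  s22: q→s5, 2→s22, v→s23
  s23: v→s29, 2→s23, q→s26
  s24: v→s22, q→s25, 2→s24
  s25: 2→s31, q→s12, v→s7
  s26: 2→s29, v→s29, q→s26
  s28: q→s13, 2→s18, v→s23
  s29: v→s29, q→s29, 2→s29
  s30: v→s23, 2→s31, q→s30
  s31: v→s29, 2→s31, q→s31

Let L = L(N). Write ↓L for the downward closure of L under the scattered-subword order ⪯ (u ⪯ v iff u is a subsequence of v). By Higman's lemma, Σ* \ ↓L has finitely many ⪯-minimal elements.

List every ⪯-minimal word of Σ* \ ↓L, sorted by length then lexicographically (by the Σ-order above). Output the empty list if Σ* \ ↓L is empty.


A = [vvv, 2q2v, vvq2, qvq2, 22qvq, 2qqvv].

|Q|=32, |F|=26, |δ|=88 (3 ε).
min D↑ (26 st, q0=0, F={15}): 0:2→1,v→2,q→3 1:2→4,v→5,q→6 2:2→5,v→7,q→2 3:2→8,v→9,q→3 4:2→4,v→10,q→11 5:2→10,v→7,q→12 6:2→13,v→14,q→12 7:2→7,v→15,q→16 8:2→17,v→18,q→6 9:2→18,v→7,q→19 10:2→10,v→7,q→20 11:2→13,v→21,q→20 12:2→13,v→7,q→12 13:2→13,v→15,q→13 14:2→7,v→7,q→19 15:2→15,v→15,q→15 16:2→15,v→15,q→16 17:2→17,v→22,q→11 18:2→22,v→7,q→19 19:2→15,v→16,q→19 20:2→13,v→23,q→20 21:2→23,v→23,q→15 22:2→22,v→7,q→24 23:2→23,v→15,q→15 24:2→15,v→25,q→24 25:2→15,v→15,q→15 (ε-aug+det+¬).
'vvv': N↓-sim [29, 21, 5, 1] end={s29} rej; 3/3 deletions ∈↓L.
'2q2v': |S_i|=[29, 25, 16, 5, 1] end={s29} — reject; 4/4 single-dels accept.
'vvq2': |S_i|=[29, 21, 5, 2, 1] end={s29} ∉↓L; 4/4 del acc.
'qvq2': N↓-sim [29, 26, 14, 7, 1] end={s29} ∉↓L; 4/4 single-dels accept.
'22qvq': |S_i|=[29, 25, 15, 10, 4, 1] end={s29} rej; 5/5 deletions ∈↓L.
'2qqvv': N↓-sim [29, 25, 16, 11, 5, 1] end={s29} — reject; 5/5 single-dels accept.
6 words, ⪯-incomp.


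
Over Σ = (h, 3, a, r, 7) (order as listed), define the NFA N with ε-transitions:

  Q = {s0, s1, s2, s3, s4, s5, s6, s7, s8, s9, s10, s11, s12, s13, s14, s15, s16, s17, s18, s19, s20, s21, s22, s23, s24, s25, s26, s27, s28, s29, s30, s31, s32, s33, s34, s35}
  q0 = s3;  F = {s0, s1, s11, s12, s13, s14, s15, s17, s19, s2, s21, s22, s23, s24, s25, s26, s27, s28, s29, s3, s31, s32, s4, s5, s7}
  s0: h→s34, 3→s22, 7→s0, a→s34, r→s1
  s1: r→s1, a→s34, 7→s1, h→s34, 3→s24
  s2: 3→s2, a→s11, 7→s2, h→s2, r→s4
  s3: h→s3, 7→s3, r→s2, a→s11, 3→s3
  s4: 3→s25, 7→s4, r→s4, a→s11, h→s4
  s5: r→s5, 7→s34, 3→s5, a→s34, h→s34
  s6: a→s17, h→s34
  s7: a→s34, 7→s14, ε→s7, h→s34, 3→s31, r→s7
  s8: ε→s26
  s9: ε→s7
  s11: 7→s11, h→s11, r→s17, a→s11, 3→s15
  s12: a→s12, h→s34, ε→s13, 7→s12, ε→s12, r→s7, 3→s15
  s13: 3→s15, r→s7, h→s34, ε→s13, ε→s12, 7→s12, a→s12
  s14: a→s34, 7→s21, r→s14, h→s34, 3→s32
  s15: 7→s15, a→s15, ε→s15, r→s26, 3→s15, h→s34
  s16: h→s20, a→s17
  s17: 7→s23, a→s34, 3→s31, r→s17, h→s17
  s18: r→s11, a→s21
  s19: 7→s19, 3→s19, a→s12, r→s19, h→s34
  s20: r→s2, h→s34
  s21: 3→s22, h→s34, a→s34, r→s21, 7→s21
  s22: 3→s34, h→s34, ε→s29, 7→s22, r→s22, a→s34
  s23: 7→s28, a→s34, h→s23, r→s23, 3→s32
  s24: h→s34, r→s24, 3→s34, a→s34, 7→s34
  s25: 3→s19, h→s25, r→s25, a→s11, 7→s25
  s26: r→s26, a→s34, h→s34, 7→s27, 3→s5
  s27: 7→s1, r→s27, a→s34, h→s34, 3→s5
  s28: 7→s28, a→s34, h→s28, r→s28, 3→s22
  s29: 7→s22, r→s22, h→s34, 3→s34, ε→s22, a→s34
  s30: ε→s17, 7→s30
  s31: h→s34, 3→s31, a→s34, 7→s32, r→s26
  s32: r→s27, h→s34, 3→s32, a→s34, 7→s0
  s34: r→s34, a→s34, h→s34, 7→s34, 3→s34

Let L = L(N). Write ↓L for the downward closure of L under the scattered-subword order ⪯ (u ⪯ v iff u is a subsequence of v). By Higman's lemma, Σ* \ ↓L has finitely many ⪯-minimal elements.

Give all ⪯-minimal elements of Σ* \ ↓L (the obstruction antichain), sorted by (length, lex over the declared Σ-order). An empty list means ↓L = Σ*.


|Q|=36, |F|=25, |δ|=150 (11 ε).
min D↑ (24 st, q0=0, F={6}): 0:h→0,3→0,a→1,r→2,7→0 1:h→1,3→3,a→1,r→4,7→1 2:h→2,3→2,a→1,r→5,7→2 3:h→6,3→3,a→3,r→7,7→3 4:h→4,3→8,a→6,r→4,7→9 5:h→5,3→10,a→1,r→5,7→5 6:h→6,3→6,a→6,r→6,7→6 7:h→6,3→11,a→6,r→7,7→12 8:h→6,3→8,a→6,r→7,7→13 9:h→9,3→13,a→6,r→9,7→14 10:h→10,3→15,a→1,r→10,7→10 11:h→6,3→11,a→6,r→11,7→6 12:h→6,3→11,a→6,r→12,7→16 13:h→6,3→13,a→6,r→12,7→17 14:h→14,3→18,a→6,r→14,7→14 15:h→6,3→15,a→19,r→15,7→15 16:h→6,3→20,a→6,r→16,7→16 17:h→6,3→18,a→6,r→16,7→17 18:h→6,3→6,a→6,r→18,7→18 19:h→6,3→3,a→19,r→21,7→19 20:h→6,3→6,a→6,r→20,7→6 21:h→6,3→8,a→6,r→21,7→22 22:h→6,3→13,a→6,r→22,7→23 23:h→6,3→18,a→6,r→23,7→23 [Hopcroft].
'a3h': N↓-sim [26, 21, 12, 1] end={s34} rej; 3/3 del acc.
'ara': |S_i|=[26, 21, 17, 1] end={s34} rej; 3/3 del acc.
'a3r37': N↓-sim [26, 21, 12, 8, 3, 1] end={s34} ∉↓L; 5/5 del acc.
'rr33h': run [26, 25, 24, 23, 18, 1] end={s34} ∉↓L; 5/5 deletions ∈↓L.
'ar7733': N↓-sim [26, 21, 17, 13, 8, 4, 1] end={s34} ∉↓L; 6/6 del acc.
5 words, ⪯-incomp.

A = [a3h, ara, a3r37, rr33h, ar7733].


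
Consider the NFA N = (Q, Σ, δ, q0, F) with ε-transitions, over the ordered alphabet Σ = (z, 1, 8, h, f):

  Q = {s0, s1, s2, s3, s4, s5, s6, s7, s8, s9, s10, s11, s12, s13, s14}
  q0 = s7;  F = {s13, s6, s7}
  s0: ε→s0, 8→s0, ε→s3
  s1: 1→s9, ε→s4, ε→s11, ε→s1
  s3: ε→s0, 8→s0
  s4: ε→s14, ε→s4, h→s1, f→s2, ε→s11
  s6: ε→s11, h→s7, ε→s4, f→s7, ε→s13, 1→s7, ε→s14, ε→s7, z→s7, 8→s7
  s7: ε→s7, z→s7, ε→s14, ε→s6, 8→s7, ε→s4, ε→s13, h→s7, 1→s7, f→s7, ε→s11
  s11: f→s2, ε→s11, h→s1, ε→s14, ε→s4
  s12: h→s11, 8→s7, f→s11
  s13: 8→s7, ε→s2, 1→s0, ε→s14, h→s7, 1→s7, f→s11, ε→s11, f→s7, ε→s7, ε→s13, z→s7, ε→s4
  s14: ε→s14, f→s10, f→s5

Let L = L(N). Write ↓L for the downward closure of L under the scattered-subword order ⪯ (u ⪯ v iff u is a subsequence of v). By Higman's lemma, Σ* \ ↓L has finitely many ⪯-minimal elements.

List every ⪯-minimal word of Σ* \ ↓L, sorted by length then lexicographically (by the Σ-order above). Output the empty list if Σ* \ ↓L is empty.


|Q|=15, |F|=3, |δ|=59 (30 ε).
min D↑ (1 st, q0=0, F={}): 0:z→0,1→0,8→0,h→0,f→0 [Hopcroft].
L(D↑) = ∅ ⇒ ↓L = Σ*.

A = [].


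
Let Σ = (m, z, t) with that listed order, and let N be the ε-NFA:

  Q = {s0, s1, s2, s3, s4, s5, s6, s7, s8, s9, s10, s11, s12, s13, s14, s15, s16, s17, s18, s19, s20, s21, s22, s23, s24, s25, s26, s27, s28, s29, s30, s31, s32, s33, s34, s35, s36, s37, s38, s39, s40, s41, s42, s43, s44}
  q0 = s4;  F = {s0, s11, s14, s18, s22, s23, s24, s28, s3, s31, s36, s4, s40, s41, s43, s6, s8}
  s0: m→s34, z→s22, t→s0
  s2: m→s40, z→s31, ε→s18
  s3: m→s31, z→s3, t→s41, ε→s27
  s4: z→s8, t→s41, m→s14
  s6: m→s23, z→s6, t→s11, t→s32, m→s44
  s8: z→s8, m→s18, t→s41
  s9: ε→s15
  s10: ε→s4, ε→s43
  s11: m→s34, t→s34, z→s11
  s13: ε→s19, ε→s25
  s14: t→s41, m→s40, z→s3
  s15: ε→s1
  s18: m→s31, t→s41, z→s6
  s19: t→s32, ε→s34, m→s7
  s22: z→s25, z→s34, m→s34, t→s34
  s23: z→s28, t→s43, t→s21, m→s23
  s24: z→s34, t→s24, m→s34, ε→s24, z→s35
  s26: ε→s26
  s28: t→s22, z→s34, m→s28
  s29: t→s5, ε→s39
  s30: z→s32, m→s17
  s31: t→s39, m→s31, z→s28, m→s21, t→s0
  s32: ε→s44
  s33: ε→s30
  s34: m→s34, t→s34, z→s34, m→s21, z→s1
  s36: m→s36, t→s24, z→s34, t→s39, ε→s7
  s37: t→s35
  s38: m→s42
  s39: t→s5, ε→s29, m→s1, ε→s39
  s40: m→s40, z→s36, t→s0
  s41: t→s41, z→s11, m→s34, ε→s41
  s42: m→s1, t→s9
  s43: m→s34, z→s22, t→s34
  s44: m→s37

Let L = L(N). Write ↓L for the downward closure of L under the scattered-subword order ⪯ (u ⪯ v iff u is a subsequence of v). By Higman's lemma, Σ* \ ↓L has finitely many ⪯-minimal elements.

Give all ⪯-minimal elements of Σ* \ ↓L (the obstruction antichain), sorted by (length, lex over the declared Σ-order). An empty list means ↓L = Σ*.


|Q|=45, |F|=17, |δ|=96 (18 ε).
min D↑ (18 st, q0=0, F={7}): 0:m→1,z→2,t→3 1:m→4,z→5,t→3 2:m→6,z→2,t→3 3:m→7,z→8,t→3 4:m→4,z→9,t→10 5:m→11,z→5,t→3 6:m→11,z→12,t→3 7:m→7,z→7,t→7 8:m→7,z→8,t→7 9:m→9,z→7,t→13 10:m→7,z→14,t→10 11:m→11,z→15,t→10 12:m→16,z→12,t→8 13:m→7,z→7,t→13 14:m→7,z→7,t→7 15:m→15,z→7,t→14 16:m→16,z→15,t→17 17:m→7,z→14,t→7 (ε-aug+det+¬).
'tm': |S_i|=[30, 17, 5] end={s1,s21,s34,s35,s37} — reject; 2/2 single-dels accept.
'tzt': |S_i|=[30, 17, 7, 3] end={s1,s21,s34} rej; 3/3 single-dels accept.
'mmzz': run [30, 28, 20, 13, 5] end={s1,s21,s25,s34,s35} — reject; 4/4 deletions ∈↓L.
'zmztt': N↓-sim [30, 27, 24, 14, 11, 4] end={s1,s21,s34,s35} ∉↓L; 5/5 deletions ∈↓L.
4 obstructions.

min(Σ*\↓L) = [tm, tzt, mmzz, zmztt].


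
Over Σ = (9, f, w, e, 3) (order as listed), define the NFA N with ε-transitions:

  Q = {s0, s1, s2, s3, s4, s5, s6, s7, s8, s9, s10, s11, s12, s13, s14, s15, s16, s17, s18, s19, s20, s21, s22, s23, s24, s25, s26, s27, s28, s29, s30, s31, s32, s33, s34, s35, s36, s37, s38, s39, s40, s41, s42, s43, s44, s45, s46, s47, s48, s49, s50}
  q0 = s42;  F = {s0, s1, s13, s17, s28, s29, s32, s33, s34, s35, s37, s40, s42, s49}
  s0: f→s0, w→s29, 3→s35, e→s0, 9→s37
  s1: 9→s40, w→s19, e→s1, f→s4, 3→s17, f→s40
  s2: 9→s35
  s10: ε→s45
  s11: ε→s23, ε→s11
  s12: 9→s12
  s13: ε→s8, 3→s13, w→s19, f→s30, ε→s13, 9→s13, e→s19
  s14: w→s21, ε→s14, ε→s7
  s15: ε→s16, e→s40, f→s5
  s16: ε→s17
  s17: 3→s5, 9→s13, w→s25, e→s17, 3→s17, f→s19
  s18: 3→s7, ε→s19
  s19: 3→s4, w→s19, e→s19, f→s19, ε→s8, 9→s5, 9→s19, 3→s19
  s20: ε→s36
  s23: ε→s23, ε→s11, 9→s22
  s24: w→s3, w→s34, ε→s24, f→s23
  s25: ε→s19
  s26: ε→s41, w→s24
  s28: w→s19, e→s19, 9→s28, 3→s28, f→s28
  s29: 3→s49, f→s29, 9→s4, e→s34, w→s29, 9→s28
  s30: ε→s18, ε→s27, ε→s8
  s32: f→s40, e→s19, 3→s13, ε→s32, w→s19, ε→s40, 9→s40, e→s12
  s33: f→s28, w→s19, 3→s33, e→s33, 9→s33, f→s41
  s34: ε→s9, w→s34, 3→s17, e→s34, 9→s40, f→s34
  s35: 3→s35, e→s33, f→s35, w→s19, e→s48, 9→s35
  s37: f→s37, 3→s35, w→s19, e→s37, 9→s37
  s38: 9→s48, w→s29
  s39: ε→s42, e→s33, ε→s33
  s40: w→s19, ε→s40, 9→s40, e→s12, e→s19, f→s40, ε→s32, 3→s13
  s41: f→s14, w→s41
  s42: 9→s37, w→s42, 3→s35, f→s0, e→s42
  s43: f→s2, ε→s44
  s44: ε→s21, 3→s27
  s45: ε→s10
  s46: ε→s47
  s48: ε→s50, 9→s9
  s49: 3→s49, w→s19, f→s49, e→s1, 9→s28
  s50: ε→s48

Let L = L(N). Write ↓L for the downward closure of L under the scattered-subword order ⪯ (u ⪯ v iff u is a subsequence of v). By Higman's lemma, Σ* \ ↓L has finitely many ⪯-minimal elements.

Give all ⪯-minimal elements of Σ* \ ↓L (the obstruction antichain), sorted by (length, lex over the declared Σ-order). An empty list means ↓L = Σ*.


|Q|=51, |F|=14, |δ|=136 (33 ε).
min D↑ (14 st, q0=0, F={4}): 0:9→1,f→2,w→0,e→0,3→3 1:9→1,f→1,w→4,e→1,3→3 2:9→1,f→2,w→5,e→2,3→3 3:9→3,f→3,w→4,e→6,3→3 4:9→4,f→4,w→4,e→4,3→4 5:9→7,f→5,w→5,e→8,3→9 6:9→6,f→7,w→4,e→6,3→6 7:9→7,f→7,w→4,e→4,3→7 8:9→10,f→8,w→8,e→8,3→11 9:9→7,f→9,w→4,e→12,3→9 10:9→10,f→10,w→4,e→4,3→13 11:9→13,f→4,w→4,e→11,3→11 12:9→10,f→10,w→4,e→12,3→11 13:9→13,f→4,w→4,e→4,3→13.
'9w': run [30, 22, 8] end={s14,s19,s21,s4,s41,s5,s7,s8} rej; 2/2 single-dels accept.
'3w': run [30, 25, 9] end={s14,s19,s21,s25,s4,s41,s5,s7,s8} ∉↓L; 2/2 single-dels accept.
'fw9e': N↓-sim [30, 29, 23, 13, 5] end={s12,s19,s4,s5,s8} ∉↓L; 4/4 single-dels accept.
'3efe': N↓-sim [30, 25, 23, 16, 5] end={s12,s19,s4,s5,s8} — reject; 4/4 single-dels accept.
'fwe3f': |S_i|=[30, 29, 23, 17, 11, 8] end={s18,s19,s27,s30,s4,s5,s7,s8} — reject; 5/5 del acc.
5 minimals (antichain).

min(Σ*\↓L) = [9w, 3w, fw9e, 3efe, fwe3f].
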